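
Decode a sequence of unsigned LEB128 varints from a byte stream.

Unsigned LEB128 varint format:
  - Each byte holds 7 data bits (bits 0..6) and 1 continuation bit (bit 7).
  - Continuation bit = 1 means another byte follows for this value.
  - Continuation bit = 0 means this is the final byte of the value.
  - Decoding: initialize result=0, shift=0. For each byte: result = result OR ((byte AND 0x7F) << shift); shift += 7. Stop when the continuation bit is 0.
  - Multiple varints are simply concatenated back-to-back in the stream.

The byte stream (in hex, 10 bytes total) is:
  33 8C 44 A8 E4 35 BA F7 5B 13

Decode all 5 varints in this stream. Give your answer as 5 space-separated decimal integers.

Answer: 51 8716 881192 1506234 19

Derivation:
  byte[0]=0x33 cont=0 payload=0x33=51: acc |= 51<<0 -> acc=51 shift=7 [end]
Varint 1: bytes[0:1] = 33 -> value 51 (1 byte(s))
  byte[1]=0x8C cont=1 payload=0x0C=12: acc |= 12<<0 -> acc=12 shift=7
  byte[2]=0x44 cont=0 payload=0x44=68: acc |= 68<<7 -> acc=8716 shift=14 [end]
Varint 2: bytes[1:3] = 8C 44 -> value 8716 (2 byte(s))
  byte[3]=0xA8 cont=1 payload=0x28=40: acc |= 40<<0 -> acc=40 shift=7
  byte[4]=0xE4 cont=1 payload=0x64=100: acc |= 100<<7 -> acc=12840 shift=14
  byte[5]=0x35 cont=0 payload=0x35=53: acc |= 53<<14 -> acc=881192 shift=21 [end]
Varint 3: bytes[3:6] = A8 E4 35 -> value 881192 (3 byte(s))
  byte[6]=0xBA cont=1 payload=0x3A=58: acc |= 58<<0 -> acc=58 shift=7
  byte[7]=0xF7 cont=1 payload=0x77=119: acc |= 119<<7 -> acc=15290 shift=14
  byte[8]=0x5B cont=0 payload=0x5B=91: acc |= 91<<14 -> acc=1506234 shift=21 [end]
Varint 4: bytes[6:9] = BA F7 5B -> value 1506234 (3 byte(s))
  byte[9]=0x13 cont=0 payload=0x13=19: acc |= 19<<0 -> acc=19 shift=7 [end]
Varint 5: bytes[9:10] = 13 -> value 19 (1 byte(s))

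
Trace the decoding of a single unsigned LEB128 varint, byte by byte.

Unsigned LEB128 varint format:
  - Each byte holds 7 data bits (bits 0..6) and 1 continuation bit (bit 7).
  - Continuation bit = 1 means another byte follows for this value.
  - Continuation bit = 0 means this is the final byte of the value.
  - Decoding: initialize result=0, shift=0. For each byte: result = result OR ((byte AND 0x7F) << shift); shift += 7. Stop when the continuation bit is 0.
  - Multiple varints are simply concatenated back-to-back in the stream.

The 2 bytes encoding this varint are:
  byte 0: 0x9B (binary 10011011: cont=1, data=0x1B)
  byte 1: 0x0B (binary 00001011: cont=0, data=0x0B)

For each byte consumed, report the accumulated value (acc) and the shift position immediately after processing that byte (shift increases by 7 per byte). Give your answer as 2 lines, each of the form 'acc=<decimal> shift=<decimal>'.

byte 0=0x9B: payload=0x1B=27, contrib = 27<<0 = 27; acc -> 27, shift -> 7
byte 1=0x0B: payload=0x0B=11, contrib = 11<<7 = 1408; acc -> 1435, shift -> 14

Answer: acc=27 shift=7
acc=1435 shift=14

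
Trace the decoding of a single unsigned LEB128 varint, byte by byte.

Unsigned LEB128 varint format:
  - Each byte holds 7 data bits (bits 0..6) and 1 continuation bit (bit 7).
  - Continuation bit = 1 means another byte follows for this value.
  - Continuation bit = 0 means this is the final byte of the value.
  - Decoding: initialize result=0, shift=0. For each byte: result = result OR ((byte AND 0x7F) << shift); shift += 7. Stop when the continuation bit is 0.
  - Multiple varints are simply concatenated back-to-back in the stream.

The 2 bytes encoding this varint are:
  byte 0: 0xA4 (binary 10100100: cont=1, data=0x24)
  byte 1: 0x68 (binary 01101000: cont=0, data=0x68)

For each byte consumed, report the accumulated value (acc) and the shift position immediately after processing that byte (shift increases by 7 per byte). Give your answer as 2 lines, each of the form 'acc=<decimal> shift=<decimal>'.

byte 0=0xA4: payload=0x24=36, contrib = 36<<0 = 36; acc -> 36, shift -> 7
byte 1=0x68: payload=0x68=104, contrib = 104<<7 = 13312; acc -> 13348, shift -> 14

Answer: acc=36 shift=7
acc=13348 shift=14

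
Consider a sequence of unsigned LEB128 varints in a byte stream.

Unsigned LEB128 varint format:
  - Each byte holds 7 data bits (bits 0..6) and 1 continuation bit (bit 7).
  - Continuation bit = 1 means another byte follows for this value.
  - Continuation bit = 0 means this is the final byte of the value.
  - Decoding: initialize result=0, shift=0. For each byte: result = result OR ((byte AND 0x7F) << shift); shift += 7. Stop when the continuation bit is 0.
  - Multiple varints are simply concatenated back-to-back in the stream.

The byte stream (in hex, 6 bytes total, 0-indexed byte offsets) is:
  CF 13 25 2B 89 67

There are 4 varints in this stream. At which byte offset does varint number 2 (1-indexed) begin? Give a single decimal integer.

  byte[0]=0xCF cont=1 payload=0x4F=79: acc |= 79<<0 -> acc=79 shift=7
  byte[1]=0x13 cont=0 payload=0x13=19: acc |= 19<<7 -> acc=2511 shift=14 [end]
Varint 1: bytes[0:2] = CF 13 -> value 2511 (2 byte(s))
  byte[2]=0x25 cont=0 payload=0x25=37: acc |= 37<<0 -> acc=37 shift=7 [end]
Varint 2: bytes[2:3] = 25 -> value 37 (1 byte(s))
  byte[3]=0x2B cont=0 payload=0x2B=43: acc |= 43<<0 -> acc=43 shift=7 [end]
Varint 3: bytes[3:4] = 2B -> value 43 (1 byte(s))
  byte[4]=0x89 cont=1 payload=0x09=9: acc |= 9<<0 -> acc=9 shift=7
  byte[5]=0x67 cont=0 payload=0x67=103: acc |= 103<<7 -> acc=13193 shift=14 [end]
Varint 4: bytes[4:6] = 89 67 -> value 13193 (2 byte(s))

Answer: 2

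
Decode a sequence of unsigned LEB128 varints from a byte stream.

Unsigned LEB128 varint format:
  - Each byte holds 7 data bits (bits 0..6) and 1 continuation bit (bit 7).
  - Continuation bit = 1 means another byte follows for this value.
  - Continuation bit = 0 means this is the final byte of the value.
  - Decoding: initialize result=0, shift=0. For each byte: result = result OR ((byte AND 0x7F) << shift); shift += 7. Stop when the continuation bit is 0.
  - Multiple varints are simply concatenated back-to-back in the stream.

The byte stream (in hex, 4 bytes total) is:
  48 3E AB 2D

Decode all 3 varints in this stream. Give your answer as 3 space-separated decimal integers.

  byte[0]=0x48 cont=0 payload=0x48=72: acc |= 72<<0 -> acc=72 shift=7 [end]
Varint 1: bytes[0:1] = 48 -> value 72 (1 byte(s))
  byte[1]=0x3E cont=0 payload=0x3E=62: acc |= 62<<0 -> acc=62 shift=7 [end]
Varint 2: bytes[1:2] = 3E -> value 62 (1 byte(s))
  byte[2]=0xAB cont=1 payload=0x2B=43: acc |= 43<<0 -> acc=43 shift=7
  byte[3]=0x2D cont=0 payload=0x2D=45: acc |= 45<<7 -> acc=5803 shift=14 [end]
Varint 3: bytes[2:4] = AB 2D -> value 5803 (2 byte(s))

Answer: 72 62 5803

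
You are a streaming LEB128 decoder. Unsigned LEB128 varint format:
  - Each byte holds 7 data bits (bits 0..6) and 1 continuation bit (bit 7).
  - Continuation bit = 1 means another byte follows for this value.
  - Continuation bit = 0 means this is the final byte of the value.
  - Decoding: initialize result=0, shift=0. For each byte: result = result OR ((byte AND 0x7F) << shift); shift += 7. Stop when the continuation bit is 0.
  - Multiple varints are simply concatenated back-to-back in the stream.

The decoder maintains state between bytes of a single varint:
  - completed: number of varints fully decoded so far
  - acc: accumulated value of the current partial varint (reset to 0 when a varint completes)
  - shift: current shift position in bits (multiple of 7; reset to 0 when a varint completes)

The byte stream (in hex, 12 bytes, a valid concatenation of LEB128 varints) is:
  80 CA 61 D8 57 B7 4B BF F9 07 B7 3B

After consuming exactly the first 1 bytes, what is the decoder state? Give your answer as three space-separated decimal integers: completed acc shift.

byte[0]=0x80 cont=1 payload=0x00: acc |= 0<<0 -> completed=0 acc=0 shift=7

Answer: 0 0 7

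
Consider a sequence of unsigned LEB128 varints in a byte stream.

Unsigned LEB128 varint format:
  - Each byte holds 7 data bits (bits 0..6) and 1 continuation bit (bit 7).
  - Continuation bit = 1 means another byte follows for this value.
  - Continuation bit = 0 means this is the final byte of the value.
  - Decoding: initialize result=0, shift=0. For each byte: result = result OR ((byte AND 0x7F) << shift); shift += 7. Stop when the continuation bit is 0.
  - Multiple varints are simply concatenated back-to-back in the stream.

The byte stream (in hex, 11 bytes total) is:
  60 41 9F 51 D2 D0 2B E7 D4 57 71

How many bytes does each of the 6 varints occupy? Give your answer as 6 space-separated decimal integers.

  byte[0]=0x60 cont=0 payload=0x60=96: acc |= 96<<0 -> acc=96 shift=7 [end]
Varint 1: bytes[0:1] = 60 -> value 96 (1 byte(s))
  byte[1]=0x41 cont=0 payload=0x41=65: acc |= 65<<0 -> acc=65 shift=7 [end]
Varint 2: bytes[1:2] = 41 -> value 65 (1 byte(s))
  byte[2]=0x9F cont=1 payload=0x1F=31: acc |= 31<<0 -> acc=31 shift=7
  byte[3]=0x51 cont=0 payload=0x51=81: acc |= 81<<7 -> acc=10399 shift=14 [end]
Varint 3: bytes[2:4] = 9F 51 -> value 10399 (2 byte(s))
  byte[4]=0xD2 cont=1 payload=0x52=82: acc |= 82<<0 -> acc=82 shift=7
  byte[5]=0xD0 cont=1 payload=0x50=80: acc |= 80<<7 -> acc=10322 shift=14
  byte[6]=0x2B cont=0 payload=0x2B=43: acc |= 43<<14 -> acc=714834 shift=21 [end]
Varint 4: bytes[4:7] = D2 D0 2B -> value 714834 (3 byte(s))
  byte[7]=0xE7 cont=1 payload=0x67=103: acc |= 103<<0 -> acc=103 shift=7
  byte[8]=0xD4 cont=1 payload=0x54=84: acc |= 84<<7 -> acc=10855 shift=14
  byte[9]=0x57 cont=0 payload=0x57=87: acc |= 87<<14 -> acc=1436263 shift=21 [end]
Varint 5: bytes[7:10] = E7 D4 57 -> value 1436263 (3 byte(s))
  byte[10]=0x71 cont=0 payload=0x71=113: acc |= 113<<0 -> acc=113 shift=7 [end]
Varint 6: bytes[10:11] = 71 -> value 113 (1 byte(s))

Answer: 1 1 2 3 3 1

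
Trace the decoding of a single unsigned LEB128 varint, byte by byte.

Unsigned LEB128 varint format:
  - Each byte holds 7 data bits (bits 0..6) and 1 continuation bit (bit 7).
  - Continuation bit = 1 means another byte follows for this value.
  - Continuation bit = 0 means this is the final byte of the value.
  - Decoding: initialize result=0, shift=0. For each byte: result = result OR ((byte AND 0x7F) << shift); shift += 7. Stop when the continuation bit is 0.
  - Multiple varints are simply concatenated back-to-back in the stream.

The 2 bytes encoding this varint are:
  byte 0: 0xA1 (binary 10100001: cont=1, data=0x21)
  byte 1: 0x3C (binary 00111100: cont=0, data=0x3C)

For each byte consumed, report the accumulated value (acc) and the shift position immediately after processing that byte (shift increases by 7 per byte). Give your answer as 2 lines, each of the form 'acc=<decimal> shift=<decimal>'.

byte 0=0xA1: payload=0x21=33, contrib = 33<<0 = 33; acc -> 33, shift -> 7
byte 1=0x3C: payload=0x3C=60, contrib = 60<<7 = 7680; acc -> 7713, shift -> 14

Answer: acc=33 shift=7
acc=7713 shift=14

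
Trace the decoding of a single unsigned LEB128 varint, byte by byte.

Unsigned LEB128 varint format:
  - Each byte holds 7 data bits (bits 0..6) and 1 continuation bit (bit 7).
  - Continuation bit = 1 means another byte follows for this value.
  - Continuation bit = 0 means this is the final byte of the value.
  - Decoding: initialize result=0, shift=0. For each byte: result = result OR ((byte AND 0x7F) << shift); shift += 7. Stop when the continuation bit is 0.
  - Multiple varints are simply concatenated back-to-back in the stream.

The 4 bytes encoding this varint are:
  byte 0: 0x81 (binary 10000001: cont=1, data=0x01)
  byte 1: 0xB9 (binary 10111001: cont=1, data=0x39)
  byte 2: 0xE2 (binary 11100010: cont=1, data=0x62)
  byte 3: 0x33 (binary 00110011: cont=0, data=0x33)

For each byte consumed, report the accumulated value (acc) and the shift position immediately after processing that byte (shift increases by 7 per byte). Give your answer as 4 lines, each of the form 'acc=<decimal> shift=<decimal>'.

byte 0=0x81: payload=0x01=1, contrib = 1<<0 = 1; acc -> 1, shift -> 7
byte 1=0xB9: payload=0x39=57, contrib = 57<<7 = 7296; acc -> 7297, shift -> 14
byte 2=0xE2: payload=0x62=98, contrib = 98<<14 = 1605632; acc -> 1612929, shift -> 21
byte 3=0x33: payload=0x33=51, contrib = 51<<21 = 106954752; acc -> 108567681, shift -> 28

Answer: acc=1 shift=7
acc=7297 shift=14
acc=1612929 shift=21
acc=108567681 shift=28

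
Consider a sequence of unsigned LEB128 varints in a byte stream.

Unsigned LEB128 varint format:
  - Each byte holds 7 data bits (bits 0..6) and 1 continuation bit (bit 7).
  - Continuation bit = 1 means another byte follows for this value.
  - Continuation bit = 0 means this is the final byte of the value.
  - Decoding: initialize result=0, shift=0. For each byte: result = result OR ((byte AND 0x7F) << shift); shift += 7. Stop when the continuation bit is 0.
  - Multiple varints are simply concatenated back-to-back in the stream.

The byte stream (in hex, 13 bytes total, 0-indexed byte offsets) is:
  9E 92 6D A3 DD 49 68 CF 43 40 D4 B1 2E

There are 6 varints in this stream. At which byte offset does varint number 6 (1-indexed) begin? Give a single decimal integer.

  byte[0]=0x9E cont=1 payload=0x1E=30: acc |= 30<<0 -> acc=30 shift=7
  byte[1]=0x92 cont=1 payload=0x12=18: acc |= 18<<7 -> acc=2334 shift=14
  byte[2]=0x6D cont=0 payload=0x6D=109: acc |= 109<<14 -> acc=1788190 shift=21 [end]
Varint 1: bytes[0:3] = 9E 92 6D -> value 1788190 (3 byte(s))
  byte[3]=0xA3 cont=1 payload=0x23=35: acc |= 35<<0 -> acc=35 shift=7
  byte[4]=0xDD cont=1 payload=0x5D=93: acc |= 93<<7 -> acc=11939 shift=14
  byte[5]=0x49 cont=0 payload=0x49=73: acc |= 73<<14 -> acc=1207971 shift=21 [end]
Varint 2: bytes[3:6] = A3 DD 49 -> value 1207971 (3 byte(s))
  byte[6]=0x68 cont=0 payload=0x68=104: acc |= 104<<0 -> acc=104 shift=7 [end]
Varint 3: bytes[6:7] = 68 -> value 104 (1 byte(s))
  byte[7]=0xCF cont=1 payload=0x4F=79: acc |= 79<<0 -> acc=79 shift=7
  byte[8]=0x43 cont=0 payload=0x43=67: acc |= 67<<7 -> acc=8655 shift=14 [end]
Varint 4: bytes[7:9] = CF 43 -> value 8655 (2 byte(s))
  byte[9]=0x40 cont=0 payload=0x40=64: acc |= 64<<0 -> acc=64 shift=7 [end]
Varint 5: bytes[9:10] = 40 -> value 64 (1 byte(s))
  byte[10]=0xD4 cont=1 payload=0x54=84: acc |= 84<<0 -> acc=84 shift=7
  byte[11]=0xB1 cont=1 payload=0x31=49: acc |= 49<<7 -> acc=6356 shift=14
  byte[12]=0x2E cont=0 payload=0x2E=46: acc |= 46<<14 -> acc=760020 shift=21 [end]
Varint 6: bytes[10:13] = D4 B1 2E -> value 760020 (3 byte(s))

Answer: 10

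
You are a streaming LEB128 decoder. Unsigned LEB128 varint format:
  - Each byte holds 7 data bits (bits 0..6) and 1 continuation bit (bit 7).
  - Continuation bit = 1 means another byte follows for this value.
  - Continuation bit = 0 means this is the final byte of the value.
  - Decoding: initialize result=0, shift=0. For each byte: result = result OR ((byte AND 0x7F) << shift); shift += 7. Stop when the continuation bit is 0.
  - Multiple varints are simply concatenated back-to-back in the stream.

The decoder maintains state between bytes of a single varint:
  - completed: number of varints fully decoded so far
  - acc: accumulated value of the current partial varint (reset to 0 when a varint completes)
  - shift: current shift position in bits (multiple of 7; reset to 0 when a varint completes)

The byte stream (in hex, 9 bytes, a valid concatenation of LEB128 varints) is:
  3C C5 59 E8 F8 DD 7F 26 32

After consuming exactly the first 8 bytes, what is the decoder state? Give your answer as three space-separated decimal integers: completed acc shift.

Answer: 4 0 0

Derivation:
byte[0]=0x3C cont=0 payload=0x3C: varint #1 complete (value=60); reset -> completed=1 acc=0 shift=0
byte[1]=0xC5 cont=1 payload=0x45: acc |= 69<<0 -> completed=1 acc=69 shift=7
byte[2]=0x59 cont=0 payload=0x59: varint #2 complete (value=11461); reset -> completed=2 acc=0 shift=0
byte[3]=0xE8 cont=1 payload=0x68: acc |= 104<<0 -> completed=2 acc=104 shift=7
byte[4]=0xF8 cont=1 payload=0x78: acc |= 120<<7 -> completed=2 acc=15464 shift=14
byte[5]=0xDD cont=1 payload=0x5D: acc |= 93<<14 -> completed=2 acc=1539176 shift=21
byte[6]=0x7F cont=0 payload=0x7F: varint #3 complete (value=267877480); reset -> completed=3 acc=0 shift=0
byte[7]=0x26 cont=0 payload=0x26: varint #4 complete (value=38); reset -> completed=4 acc=0 shift=0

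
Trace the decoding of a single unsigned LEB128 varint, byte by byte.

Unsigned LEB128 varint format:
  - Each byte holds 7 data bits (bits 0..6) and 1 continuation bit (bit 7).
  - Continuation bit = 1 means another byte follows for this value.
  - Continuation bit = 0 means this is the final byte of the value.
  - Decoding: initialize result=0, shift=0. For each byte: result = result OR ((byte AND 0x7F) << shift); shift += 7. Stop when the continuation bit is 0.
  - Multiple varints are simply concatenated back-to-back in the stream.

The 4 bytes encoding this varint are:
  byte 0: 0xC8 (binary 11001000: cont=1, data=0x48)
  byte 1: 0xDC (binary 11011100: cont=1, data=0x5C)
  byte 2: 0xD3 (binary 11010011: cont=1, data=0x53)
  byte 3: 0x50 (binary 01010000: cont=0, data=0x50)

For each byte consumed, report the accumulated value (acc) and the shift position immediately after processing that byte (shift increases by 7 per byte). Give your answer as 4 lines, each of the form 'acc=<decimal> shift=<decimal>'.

byte 0=0xC8: payload=0x48=72, contrib = 72<<0 = 72; acc -> 72, shift -> 7
byte 1=0xDC: payload=0x5C=92, contrib = 92<<7 = 11776; acc -> 11848, shift -> 14
byte 2=0xD3: payload=0x53=83, contrib = 83<<14 = 1359872; acc -> 1371720, shift -> 21
byte 3=0x50: payload=0x50=80, contrib = 80<<21 = 167772160; acc -> 169143880, shift -> 28

Answer: acc=72 shift=7
acc=11848 shift=14
acc=1371720 shift=21
acc=169143880 shift=28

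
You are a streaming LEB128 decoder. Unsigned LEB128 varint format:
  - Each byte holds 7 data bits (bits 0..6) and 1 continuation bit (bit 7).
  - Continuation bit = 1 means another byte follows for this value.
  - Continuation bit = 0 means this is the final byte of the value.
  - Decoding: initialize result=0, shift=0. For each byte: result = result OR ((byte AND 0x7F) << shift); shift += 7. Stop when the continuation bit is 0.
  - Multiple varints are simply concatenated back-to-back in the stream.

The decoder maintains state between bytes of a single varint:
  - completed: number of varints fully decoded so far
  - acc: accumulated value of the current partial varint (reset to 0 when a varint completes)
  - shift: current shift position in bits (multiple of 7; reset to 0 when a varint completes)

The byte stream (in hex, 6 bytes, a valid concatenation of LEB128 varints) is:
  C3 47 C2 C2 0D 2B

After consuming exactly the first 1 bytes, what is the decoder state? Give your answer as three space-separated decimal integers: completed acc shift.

byte[0]=0xC3 cont=1 payload=0x43: acc |= 67<<0 -> completed=0 acc=67 shift=7

Answer: 0 67 7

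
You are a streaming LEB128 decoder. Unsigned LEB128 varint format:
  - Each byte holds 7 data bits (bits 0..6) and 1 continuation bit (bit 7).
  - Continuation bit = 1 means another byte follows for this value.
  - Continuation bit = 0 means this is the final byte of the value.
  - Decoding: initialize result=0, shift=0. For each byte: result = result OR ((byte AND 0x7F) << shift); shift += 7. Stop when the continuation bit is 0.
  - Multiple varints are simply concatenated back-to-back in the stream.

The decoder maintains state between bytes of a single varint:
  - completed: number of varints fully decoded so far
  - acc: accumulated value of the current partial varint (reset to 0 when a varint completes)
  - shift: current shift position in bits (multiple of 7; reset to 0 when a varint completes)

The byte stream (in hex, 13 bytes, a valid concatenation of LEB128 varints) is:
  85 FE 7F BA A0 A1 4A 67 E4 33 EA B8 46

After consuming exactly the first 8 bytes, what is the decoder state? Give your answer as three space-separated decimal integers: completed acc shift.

Answer: 3 0 0

Derivation:
byte[0]=0x85 cont=1 payload=0x05: acc |= 5<<0 -> completed=0 acc=5 shift=7
byte[1]=0xFE cont=1 payload=0x7E: acc |= 126<<7 -> completed=0 acc=16133 shift=14
byte[2]=0x7F cont=0 payload=0x7F: varint #1 complete (value=2096901); reset -> completed=1 acc=0 shift=0
byte[3]=0xBA cont=1 payload=0x3A: acc |= 58<<0 -> completed=1 acc=58 shift=7
byte[4]=0xA0 cont=1 payload=0x20: acc |= 32<<7 -> completed=1 acc=4154 shift=14
byte[5]=0xA1 cont=1 payload=0x21: acc |= 33<<14 -> completed=1 acc=544826 shift=21
byte[6]=0x4A cont=0 payload=0x4A: varint #2 complete (value=155734074); reset -> completed=2 acc=0 shift=0
byte[7]=0x67 cont=0 payload=0x67: varint #3 complete (value=103); reset -> completed=3 acc=0 shift=0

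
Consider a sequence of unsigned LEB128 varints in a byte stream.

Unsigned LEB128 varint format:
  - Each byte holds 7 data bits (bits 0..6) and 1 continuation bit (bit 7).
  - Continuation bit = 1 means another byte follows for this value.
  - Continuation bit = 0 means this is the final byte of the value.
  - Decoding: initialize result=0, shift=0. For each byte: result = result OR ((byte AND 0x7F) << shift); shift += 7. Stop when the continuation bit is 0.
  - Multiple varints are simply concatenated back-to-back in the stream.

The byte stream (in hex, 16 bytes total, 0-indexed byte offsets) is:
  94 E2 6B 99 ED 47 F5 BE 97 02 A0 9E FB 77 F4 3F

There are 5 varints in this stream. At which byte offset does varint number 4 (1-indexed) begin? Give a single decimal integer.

  byte[0]=0x94 cont=1 payload=0x14=20: acc |= 20<<0 -> acc=20 shift=7
  byte[1]=0xE2 cont=1 payload=0x62=98: acc |= 98<<7 -> acc=12564 shift=14
  byte[2]=0x6B cont=0 payload=0x6B=107: acc |= 107<<14 -> acc=1765652 shift=21 [end]
Varint 1: bytes[0:3] = 94 E2 6B -> value 1765652 (3 byte(s))
  byte[3]=0x99 cont=1 payload=0x19=25: acc |= 25<<0 -> acc=25 shift=7
  byte[4]=0xED cont=1 payload=0x6D=109: acc |= 109<<7 -> acc=13977 shift=14
  byte[5]=0x47 cont=0 payload=0x47=71: acc |= 71<<14 -> acc=1177241 shift=21 [end]
Varint 2: bytes[3:6] = 99 ED 47 -> value 1177241 (3 byte(s))
  byte[6]=0xF5 cont=1 payload=0x75=117: acc |= 117<<0 -> acc=117 shift=7
  byte[7]=0xBE cont=1 payload=0x3E=62: acc |= 62<<7 -> acc=8053 shift=14
  byte[8]=0x97 cont=1 payload=0x17=23: acc |= 23<<14 -> acc=384885 shift=21
  byte[9]=0x02 cont=0 payload=0x02=2: acc |= 2<<21 -> acc=4579189 shift=28 [end]
Varint 3: bytes[6:10] = F5 BE 97 02 -> value 4579189 (4 byte(s))
  byte[10]=0xA0 cont=1 payload=0x20=32: acc |= 32<<0 -> acc=32 shift=7
  byte[11]=0x9E cont=1 payload=0x1E=30: acc |= 30<<7 -> acc=3872 shift=14
  byte[12]=0xFB cont=1 payload=0x7B=123: acc |= 123<<14 -> acc=2019104 shift=21
  byte[13]=0x77 cont=0 payload=0x77=119: acc |= 119<<21 -> acc=251580192 shift=28 [end]
Varint 4: bytes[10:14] = A0 9E FB 77 -> value 251580192 (4 byte(s))
  byte[14]=0xF4 cont=1 payload=0x74=116: acc |= 116<<0 -> acc=116 shift=7
  byte[15]=0x3F cont=0 payload=0x3F=63: acc |= 63<<7 -> acc=8180 shift=14 [end]
Varint 5: bytes[14:16] = F4 3F -> value 8180 (2 byte(s))

Answer: 10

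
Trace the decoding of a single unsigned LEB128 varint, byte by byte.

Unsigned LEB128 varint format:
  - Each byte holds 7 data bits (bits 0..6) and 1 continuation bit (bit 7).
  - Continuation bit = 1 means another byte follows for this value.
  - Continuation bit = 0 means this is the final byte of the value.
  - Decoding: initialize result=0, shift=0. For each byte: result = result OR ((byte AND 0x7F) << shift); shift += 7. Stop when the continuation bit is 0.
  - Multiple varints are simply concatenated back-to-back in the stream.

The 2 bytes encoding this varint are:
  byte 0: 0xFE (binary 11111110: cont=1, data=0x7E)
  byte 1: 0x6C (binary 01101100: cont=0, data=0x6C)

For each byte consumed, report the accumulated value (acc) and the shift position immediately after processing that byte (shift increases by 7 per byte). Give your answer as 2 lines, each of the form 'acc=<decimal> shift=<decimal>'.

byte 0=0xFE: payload=0x7E=126, contrib = 126<<0 = 126; acc -> 126, shift -> 7
byte 1=0x6C: payload=0x6C=108, contrib = 108<<7 = 13824; acc -> 13950, shift -> 14

Answer: acc=126 shift=7
acc=13950 shift=14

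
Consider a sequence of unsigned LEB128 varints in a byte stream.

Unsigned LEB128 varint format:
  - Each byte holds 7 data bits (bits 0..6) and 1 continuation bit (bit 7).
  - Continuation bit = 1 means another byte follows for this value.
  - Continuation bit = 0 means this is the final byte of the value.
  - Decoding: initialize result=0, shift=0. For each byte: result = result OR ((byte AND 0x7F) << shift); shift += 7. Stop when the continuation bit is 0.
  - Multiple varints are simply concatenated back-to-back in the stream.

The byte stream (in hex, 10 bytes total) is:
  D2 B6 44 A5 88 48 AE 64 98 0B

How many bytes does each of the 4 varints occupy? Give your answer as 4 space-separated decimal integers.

Answer: 3 3 2 2

Derivation:
  byte[0]=0xD2 cont=1 payload=0x52=82: acc |= 82<<0 -> acc=82 shift=7
  byte[1]=0xB6 cont=1 payload=0x36=54: acc |= 54<<7 -> acc=6994 shift=14
  byte[2]=0x44 cont=0 payload=0x44=68: acc |= 68<<14 -> acc=1121106 shift=21 [end]
Varint 1: bytes[0:3] = D2 B6 44 -> value 1121106 (3 byte(s))
  byte[3]=0xA5 cont=1 payload=0x25=37: acc |= 37<<0 -> acc=37 shift=7
  byte[4]=0x88 cont=1 payload=0x08=8: acc |= 8<<7 -> acc=1061 shift=14
  byte[5]=0x48 cont=0 payload=0x48=72: acc |= 72<<14 -> acc=1180709 shift=21 [end]
Varint 2: bytes[3:6] = A5 88 48 -> value 1180709 (3 byte(s))
  byte[6]=0xAE cont=1 payload=0x2E=46: acc |= 46<<0 -> acc=46 shift=7
  byte[7]=0x64 cont=0 payload=0x64=100: acc |= 100<<7 -> acc=12846 shift=14 [end]
Varint 3: bytes[6:8] = AE 64 -> value 12846 (2 byte(s))
  byte[8]=0x98 cont=1 payload=0x18=24: acc |= 24<<0 -> acc=24 shift=7
  byte[9]=0x0B cont=0 payload=0x0B=11: acc |= 11<<7 -> acc=1432 shift=14 [end]
Varint 4: bytes[8:10] = 98 0B -> value 1432 (2 byte(s))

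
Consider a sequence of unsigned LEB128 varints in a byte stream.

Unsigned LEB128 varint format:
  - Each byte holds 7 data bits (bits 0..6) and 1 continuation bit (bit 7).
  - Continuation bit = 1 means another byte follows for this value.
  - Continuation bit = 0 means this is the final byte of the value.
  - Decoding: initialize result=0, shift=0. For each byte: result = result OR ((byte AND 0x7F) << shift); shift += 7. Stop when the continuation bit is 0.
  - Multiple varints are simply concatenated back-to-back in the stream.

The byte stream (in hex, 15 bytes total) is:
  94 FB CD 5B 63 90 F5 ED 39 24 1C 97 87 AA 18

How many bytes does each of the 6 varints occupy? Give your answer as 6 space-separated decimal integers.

Answer: 4 1 4 1 1 4

Derivation:
  byte[0]=0x94 cont=1 payload=0x14=20: acc |= 20<<0 -> acc=20 shift=7
  byte[1]=0xFB cont=1 payload=0x7B=123: acc |= 123<<7 -> acc=15764 shift=14
  byte[2]=0xCD cont=1 payload=0x4D=77: acc |= 77<<14 -> acc=1277332 shift=21
  byte[3]=0x5B cont=0 payload=0x5B=91: acc |= 91<<21 -> acc=192118164 shift=28 [end]
Varint 1: bytes[0:4] = 94 FB CD 5B -> value 192118164 (4 byte(s))
  byte[4]=0x63 cont=0 payload=0x63=99: acc |= 99<<0 -> acc=99 shift=7 [end]
Varint 2: bytes[4:5] = 63 -> value 99 (1 byte(s))
  byte[5]=0x90 cont=1 payload=0x10=16: acc |= 16<<0 -> acc=16 shift=7
  byte[6]=0xF5 cont=1 payload=0x75=117: acc |= 117<<7 -> acc=14992 shift=14
  byte[7]=0xED cont=1 payload=0x6D=109: acc |= 109<<14 -> acc=1800848 shift=21
  byte[8]=0x39 cont=0 payload=0x39=57: acc |= 57<<21 -> acc=121338512 shift=28 [end]
Varint 3: bytes[5:9] = 90 F5 ED 39 -> value 121338512 (4 byte(s))
  byte[9]=0x24 cont=0 payload=0x24=36: acc |= 36<<0 -> acc=36 shift=7 [end]
Varint 4: bytes[9:10] = 24 -> value 36 (1 byte(s))
  byte[10]=0x1C cont=0 payload=0x1C=28: acc |= 28<<0 -> acc=28 shift=7 [end]
Varint 5: bytes[10:11] = 1C -> value 28 (1 byte(s))
  byte[11]=0x97 cont=1 payload=0x17=23: acc |= 23<<0 -> acc=23 shift=7
  byte[12]=0x87 cont=1 payload=0x07=7: acc |= 7<<7 -> acc=919 shift=14
  byte[13]=0xAA cont=1 payload=0x2A=42: acc |= 42<<14 -> acc=689047 shift=21
  byte[14]=0x18 cont=0 payload=0x18=24: acc |= 24<<21 -> acc=51020695 shift=28 [end]
Varint 6: bytes[11:15] = 97 87 AA 18 -> value 51020695 (4 byte(s))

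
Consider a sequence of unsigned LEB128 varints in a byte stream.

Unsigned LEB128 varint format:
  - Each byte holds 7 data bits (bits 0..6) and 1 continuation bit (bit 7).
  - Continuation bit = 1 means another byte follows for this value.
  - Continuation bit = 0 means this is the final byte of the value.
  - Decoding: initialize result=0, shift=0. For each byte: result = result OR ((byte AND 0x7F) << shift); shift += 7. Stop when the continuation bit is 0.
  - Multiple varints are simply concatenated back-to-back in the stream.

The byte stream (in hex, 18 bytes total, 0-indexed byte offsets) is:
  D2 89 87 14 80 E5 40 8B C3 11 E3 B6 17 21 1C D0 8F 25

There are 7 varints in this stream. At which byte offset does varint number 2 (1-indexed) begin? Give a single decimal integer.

  byte[0]=0xD2 cont=1 payload=0x52=82: acc |= 82<<0 -> acc=82 shift=7
  byte[1]=0x89 cont=1 payload=0x09=9: acc |= 9<<7 -> acc=1234 shift=14
  byte[2]=0x87 cont=1 payload=0x07=7: acc |= 7<<14 -> acc=115922 shift=21
  byte[3]=0x14 cont=0 payload=0x14=20: acc |= 20<<21 -> acc=42058962 shift=28 [end]
Varint 1: bytes[0:4] = D2 89 87 14 -> value 42058962 (4 byte(s))
  byte[4]=0x80 cont=1 payload=0x00=0: acc |= 0<<0 -> acc=0 shift=7
  byte[5]=0xE5 cont=1 payload=0x65=101: acc |= 101<<7 -> acc=12928 shift=14
  byte[6]=0x40 cont=0 payload=0x40=64: acc |= 64<<14 -> acc=1061504 shift=21 [end]
Varint 2: bytes[4:7] = 80 E5 40 -> value 1061504 (3 byte(s))
  byte[7]=0x8B cont=1 payload=0x0B=11: acc |= 11<<0 -> acc=11 shift=7
  byte[8]=0xC3 cont=1 payload=0x43=67: acc |= 67<<7 -> acc=8587 shift=14
  byte[9]=0x11 cont=0 payload=0x11=17: acc |= 17<<14 -> acc=287115 shift=21 [end]
Varint 3: bytes[7:10] = 8B C3 11 -> value 287115 (3 byte(s))
  byte[10]=0xE3 cont=1 payload=0x63=99: acc |= 99<<0 -> acc=99 shift=7
  byte[11]=0xB6 cont=1 payload=0x36=54: acc |= 54<<7 -> acc=7011 shift=14
  byte[12]=0x17 cont=0 payload=0x17=23: acc |= 23<<14 -> acc=383843 shift=21 [end]
Varint 4: bytes[10:13] = E3 B6 17 -> value 383843 (3 byte(s))
  byte[13]=0x21 cont=0 payload=0x21=33: acc |= 33<<0 -> acc=33 shift=7 [end]
Varint 5: bytes[13:14] = 21 -> value 33 (1 byte(s))
  byte[14]=0x1C cont=0 payload=0x1C=28: acc |= 28<<0 -> acc=28 shift=7 [end]
Varint 6: bytes[14:15] = 1C -> value 28 (1 byte(s))
  byte[15]=0xD0 cont=1 payload=0x50=80: acc |= 80<<0 -> acc=80 shift=7
  byte[16]=0x8F cont=1 payload=0x0F=15: acc |= 15<<7 -> acc=2000 shift=14
  byte[17]=0x25 cont=0 payload=0x25=37: acc |= 37<<14 -> acc=608208 shift=21 [end]
Varint 7: bytes[15:18] = D0 8F 25 -> value 608208 (3 byte(s))

Answer: 4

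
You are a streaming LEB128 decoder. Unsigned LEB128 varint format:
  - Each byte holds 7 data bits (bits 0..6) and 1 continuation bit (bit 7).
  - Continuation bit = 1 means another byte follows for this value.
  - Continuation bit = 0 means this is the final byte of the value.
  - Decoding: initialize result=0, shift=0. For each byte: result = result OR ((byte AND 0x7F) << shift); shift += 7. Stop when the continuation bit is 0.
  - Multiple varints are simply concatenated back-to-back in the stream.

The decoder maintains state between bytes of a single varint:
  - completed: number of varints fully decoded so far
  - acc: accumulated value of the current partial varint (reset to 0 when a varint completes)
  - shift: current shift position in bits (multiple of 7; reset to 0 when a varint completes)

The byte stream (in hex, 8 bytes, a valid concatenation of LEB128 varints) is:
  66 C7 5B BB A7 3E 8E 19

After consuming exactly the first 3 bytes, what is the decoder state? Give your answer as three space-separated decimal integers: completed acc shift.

byte[0]=0x66 cont=0 payload=0x66: varint #1 complete (value=102); reset -> completed=1 acc=0 shift=0
byte[1]=0xC7 cont=1 payload=0x47: acc |= 71<<0 -> completed=1 acc=71 shift=7
byte[2]=0x5B cont=0 payload=0x5B: varint #2 complete (value=11719); reset -> completed=2 acc=0 shift=0

Answer: 2 0 0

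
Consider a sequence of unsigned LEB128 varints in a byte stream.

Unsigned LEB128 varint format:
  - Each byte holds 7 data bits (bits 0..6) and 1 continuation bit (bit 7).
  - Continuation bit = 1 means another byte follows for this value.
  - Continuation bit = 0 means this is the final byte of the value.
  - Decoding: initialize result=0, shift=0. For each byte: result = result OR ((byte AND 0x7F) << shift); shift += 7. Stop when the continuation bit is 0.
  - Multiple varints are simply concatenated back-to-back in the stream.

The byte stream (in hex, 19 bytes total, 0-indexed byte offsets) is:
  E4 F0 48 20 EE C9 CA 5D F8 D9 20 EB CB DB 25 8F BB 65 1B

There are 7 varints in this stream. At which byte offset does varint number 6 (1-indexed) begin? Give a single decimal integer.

Answer: 15

Derivation:
  byte[0]=0xE4 cont=1 payload=0x64=100: acc |= 100<<0 -> acc=100 shift=7
  byte[1]=0xF0 cont=1 payload=0x70=112: acc |= 112<<7 -> acc=14436 shift=14
  byte[2]=0x48 cont=0 payload=0x48=72: acc |= 72<<14 -> acc=1194084 shift=21 [end]
Varint 1: bytes[0:3] = E4 F0 48 -> value 1194084 (3 byte(s))
  byte[3]=0x20 cont=0 payload=0x20=32: acc |= 32<<0 -> acc=32 shift=7 [end]
Varint 2: bytes[3:4] = 20 -> value 32 (1 byte(s))
  byte[4]=0xEE cont=1 payload=0x6E=110: acc |= 110<<0 -> acc=110 shift=7
  byte[5]=0xC9 cont=1 payload=0x49=73: acc |= 73<<7 -> acc=9454 shift=14
  byte[6]=0xCA cont=1 payload=0x4A=74: acc |= 74<<14 -> acc=1221870 shift=21
  byte[7]=0x5D cont=0 payload=0x5D=93: acc |= 93<<21 -> acc=196257006 shift=28 [end]
Varint 3: bytes[4:8] = EE C9 CA 5D -> value 196257006 (4 byte(s))
  byte[8]=0xF8 cont=1 payload=0x78=120: acc |= 120<<0 -> acc=120 shift=7
  byte[9]=0xD9 cont=1 payload=0x59=89: acc |= 89<<7 -> acc=11512 shift=14
  byte[10]=0x20 cont=0 payload=0x20=32: acc |= 32<<14 -> acc=535800 shift=21 [end]
Varint 4: bytes[8:11] = F8 D9 20 -> value 535800 (3 byte(s))
  byte[11]=0xEB cont=1 payload=0x6B=107: acc |= 107<<0 -> acc=107 shift=7
  byte[12]=0xCB cont=1 payload=0x4B=75: acc |= 75<<7 -> acc=9707 shift=14
  byte[13]=0xDB cont=1 payload=0x5B=91: acc |= 91<<14 -> acc=1500651 shift=21
  byte[14]=0x25 cont=0 payload=0x25=37: acc |= 37<<21 -> acc=79095275 shift=28 [end]
Varint 5: bytes[11:15] = EB CB DB 25 -> value 79095275 (4 byte(s))
  byte[15]=0x8F cont=1 payload=0x0F=15: acc |= 15<<0 -> acc=15 shift=7
  byte[16]=0xBB cont=1 payload=0x3B=59: acc |= 59<<7 -> acc=7567 shift=14
  byte[17]=0x65 cont=0 payload=0x65=101: acc |= 101<<14 -> acc=1662351 shift=21 [end]
Varint 6: bytes[15:18] = 8F BB 65 -> value 1662351 (3 byte(s))
  byte[18]=0x1B cont=0 payload=0x1B=27: acc |= 27<<0 -> acc=27 shift=7 [end]
Varint 7: bytes[18:19] = 1B -> value 27 (1 byte(s))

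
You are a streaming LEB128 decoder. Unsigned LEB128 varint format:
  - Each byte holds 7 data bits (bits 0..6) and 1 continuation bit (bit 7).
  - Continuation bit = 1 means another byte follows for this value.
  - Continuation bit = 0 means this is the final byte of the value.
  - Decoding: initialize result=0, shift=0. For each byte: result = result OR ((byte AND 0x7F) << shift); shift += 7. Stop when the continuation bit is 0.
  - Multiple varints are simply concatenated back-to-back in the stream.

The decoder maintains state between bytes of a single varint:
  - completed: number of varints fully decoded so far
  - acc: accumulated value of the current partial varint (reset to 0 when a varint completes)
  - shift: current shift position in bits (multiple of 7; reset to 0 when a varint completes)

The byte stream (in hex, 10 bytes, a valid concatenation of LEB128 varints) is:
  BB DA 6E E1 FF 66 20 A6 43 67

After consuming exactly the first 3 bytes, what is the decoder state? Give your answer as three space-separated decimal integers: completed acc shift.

Answer: 1 0 0

Derivation:
byte[0]=0xBB cont=1 payload=0x3B: acc |= 59<<0 -> completed=0 acc=59 shift=7
byte[1]=0xDA cont=1 payload=0x5A: acc |= 90<<7 -> completed=0 acc=11579 shift=14
byte[2]=0x6E cont=0 payload=0x6E: varint #1 complete (value=1813819); reset -> completed=1 acc=0 shift=0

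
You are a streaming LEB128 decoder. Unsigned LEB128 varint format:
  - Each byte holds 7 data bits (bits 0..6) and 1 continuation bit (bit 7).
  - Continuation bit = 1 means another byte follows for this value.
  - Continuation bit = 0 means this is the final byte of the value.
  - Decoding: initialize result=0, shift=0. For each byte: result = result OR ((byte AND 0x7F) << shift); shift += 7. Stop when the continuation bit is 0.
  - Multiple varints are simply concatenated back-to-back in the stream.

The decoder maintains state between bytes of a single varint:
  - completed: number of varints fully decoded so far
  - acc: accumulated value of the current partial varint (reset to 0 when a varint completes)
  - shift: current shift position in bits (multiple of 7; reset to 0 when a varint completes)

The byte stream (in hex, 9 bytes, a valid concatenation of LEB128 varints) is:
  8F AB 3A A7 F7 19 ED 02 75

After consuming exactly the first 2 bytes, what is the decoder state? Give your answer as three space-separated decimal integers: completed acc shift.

Answer: 0 5519 14

Derivation:
byte[0]=0x8F cont=1 payload=0x0F: acc |= 15<<0 -> completed=0 acc=15 shift=7
byte[1]=0xAB cont=1 payload=0x2B: acc |= 43<<7 -> completed=0 acc=5519 shift=14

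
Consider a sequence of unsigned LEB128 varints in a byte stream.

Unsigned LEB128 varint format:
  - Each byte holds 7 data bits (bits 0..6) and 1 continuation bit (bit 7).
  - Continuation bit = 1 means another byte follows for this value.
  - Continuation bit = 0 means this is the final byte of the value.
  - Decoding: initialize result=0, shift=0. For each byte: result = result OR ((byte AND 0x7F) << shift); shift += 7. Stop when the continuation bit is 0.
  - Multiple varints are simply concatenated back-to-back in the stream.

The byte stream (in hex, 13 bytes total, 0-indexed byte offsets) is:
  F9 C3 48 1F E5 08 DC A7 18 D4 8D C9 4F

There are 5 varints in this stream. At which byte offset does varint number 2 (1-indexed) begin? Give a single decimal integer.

  byte[0]=0xF9 cont=1 payload=0x79=121: acc |= 121<<0 -> acc=121 shift=7
  byte[1]=0xC3 cont=1 payload=0x43=67: acc |= 67<<7 -> acc=8697 shift=14
  byte[2]=0x48 cont=0 payload=0x48=72: acc |= 72<<14 -> acc=1188345 shift=21 [end]
Varint 1: bytes[0:3] = F9 C3 48 -> value 1188345 (3 byte(s))
  byte[3]=0x1F cont=0 payload=0x1F=31: acc |= 31<<0 -> acc=31 shift=7 [end]
Varint 2: bytes[3:4] = 1F -> value 31 (1 byte(s))
  byte[4]=0xE5 cont=1 payload=0x65=101: acc |= 101<<0 -> acc=101 shift=7
  byte[5]=0x08 cont=0 payload=0x08=8: acc |= 8<<7 -> acc=1125 shift=14 [end]
Varint 3: bytes[4:6] = E5 08 -> value 1125 (2 byte(s))
  byte[6]=0xDC cont=1 payload=0x5C=92: acc |= 92<<0 -> acc=92 shift=7
  byte[7]=0xA7 cont=1 payload=0x27=39: acc |= 39<<7 -> acc=5084 shift=14
  byte[8]=0x18 cont=0 payload=0x18=24: acc |= 24<<14 -> acc=398300 shift=21 [end]
Varint 4: bytes[6:9] = DC A7 18 -> value 398300 (3 byte(s))
  byte[9]=0xD4 cont=1 payload=0x54=84: acc |= 84<<0 -> acc=84 shift=7
  byte[10]=0x8D cont=1 payload=0x0D=13: acc |= 13<<7 -> acc=1748 shift=14
  byte[11]=0xC9 cont=1 payload=0x49=73: acc |= 73<<14 -> acc=1197780 shift=21
  byte[12]=0x4F cont=0 payload=0x4F=79: acc |= 79<<21 -> acc=166872788 shift=28 [end]
Varint 5: bytes[9:13] = D4 8D C9 4F -> value 166872788 (4 byte(s))

Answer: 3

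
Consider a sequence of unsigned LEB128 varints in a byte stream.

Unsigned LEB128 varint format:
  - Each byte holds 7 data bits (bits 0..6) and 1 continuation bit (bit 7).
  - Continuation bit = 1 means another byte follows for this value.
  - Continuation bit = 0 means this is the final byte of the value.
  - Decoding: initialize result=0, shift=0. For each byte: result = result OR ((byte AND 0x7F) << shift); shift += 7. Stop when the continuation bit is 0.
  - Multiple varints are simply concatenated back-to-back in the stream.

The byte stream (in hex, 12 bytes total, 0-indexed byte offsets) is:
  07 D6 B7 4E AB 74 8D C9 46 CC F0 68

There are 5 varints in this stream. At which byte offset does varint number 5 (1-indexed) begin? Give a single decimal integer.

Answer: 9

Derivation:
  byte[0]=0x07 cont=0 payload=0x07=7: acc |= 7<<0 -> acc=7 shift=7 [end]
Varint 1: bytes[0:1] = 07 -> value 7 (1 byte(s))
  byte[1]=0xD6 cont=1 payload=0x56=86: acc |= 86<<0 -> acc=86 shift=7
  byte[2]=0xB7 cont=1 payload=0x37=55: acc |= 55<<7 -> acc=7126 shift=14
  byte[3]=0x4E cont=0 payload=0x4E=78: acc |= 78<<14 -> acc=1285078 shift=21 [end]
Varint 2: bytes[1:4] = D6 B7 4E -> value 1285078 (3 byte(s))
  byte[4]=0xAB cont=1 payload=0x2B=43: acc |= 43<<0 -> acc=43 shift=7
  byte[5]=0x74 cont=0 payload=0x74=116: acc |= 116<<7 -> acc=14891 shift=14 [end]
Varint 3: bytes[4:6] = AB 74 -> value 14891 (2 byte(s))
  byte[6]=0x8D cont=1 payload=0x0D=13: acc |= 13<<0 -> acc=13 shift=7
  byte[7]=0xC9 cont=1 payload=0x49=73: acc |= 73<<7 -> acc=9357 shift=14
  byte[8]=0x46 cont=0 payload=0x46=70: acc |= 70<<14 -> acc=1156237 shift=21 [end]
Varint 4: bytes[6:9] = 8D C9 46 -> value 1156237 (3 byte(s))
  byte[9]=0xCC cont=1 payload=0x4C=76: acc |= 76<<0 -> acc=76 shift=7
  byte[10]=0xF0 cont=1 payload=0x70=112: acc |= 112<<7 -> acc=14412 shift=14
  byte[11]=0x68 cont=0 payload=0x68=104: acc |= 104<<14 -> acc=1718348 shift=21 [end]
Varint 5: bytes[9:12] = CC F0 68 -> value 1718348 (3 byte(s))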